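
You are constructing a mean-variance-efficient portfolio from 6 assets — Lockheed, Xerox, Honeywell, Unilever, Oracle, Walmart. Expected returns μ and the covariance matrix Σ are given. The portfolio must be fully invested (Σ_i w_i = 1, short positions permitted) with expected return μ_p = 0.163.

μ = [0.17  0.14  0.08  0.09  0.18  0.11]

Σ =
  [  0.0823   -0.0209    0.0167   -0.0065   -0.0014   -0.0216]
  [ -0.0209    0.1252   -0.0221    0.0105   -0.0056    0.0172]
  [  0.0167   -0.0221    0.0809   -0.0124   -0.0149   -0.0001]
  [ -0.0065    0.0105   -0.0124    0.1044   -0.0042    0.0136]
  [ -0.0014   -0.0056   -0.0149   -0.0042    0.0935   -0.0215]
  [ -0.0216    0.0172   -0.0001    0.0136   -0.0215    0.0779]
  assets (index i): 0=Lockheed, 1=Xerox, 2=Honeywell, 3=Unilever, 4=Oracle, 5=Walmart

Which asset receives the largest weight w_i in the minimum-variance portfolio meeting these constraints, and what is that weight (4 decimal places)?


Lockheed (0.3846)

u=Σ⁻¹μ = [2.9502  1.5831  1.4840  0.8494  2.9230  2.5409]
v=Σ⁻¹𝟙 = [17.6468  11.3566  16.8712  9.8590  19.0923  18.7924]
a=μᵀu=1.723980  b=𝟙ᵀu=12.330649  c=𝟙ᵀv=93.618202  D=ac−b²=9.350970
λ₁=(c·0.163−b)/D = (93.618202·0.163−12.330649)/9.350970 = 0.313242
λ₂=(a−b·0.163)/D = (1.723980−12.330649·0.163)/9.350970 = -0.030576
w* = 0.313242·u + -0.030576·v:
  w_0 = 0.313242·2.9502 + -0.030576·17.6468 = 0.3846  (Lockheed)
  w_1 = 0.313242·1.5831 + -0.030576·11.3566 = 0.1487  (Xerox)
  w_2 = 0.313242·1.4840 + -0.030576·16.8712 = -0.0510  (Honeywell)
  w_3 = 0.313242·0.8494 + -0.030576·9.8590 = -0.0354  (Unilever)
  w_4 = 0.313242·2.9230 + -0.030576·19.0923 = 0.3319  (Oracle)
  w_5 = 0.313242·2.5409 + -0.030576·18.7924 = 0.2213  (Walmart)
Σw_i=1.0000  μᵀw=0.1630
σ²=wᵀΣw=λ₁·μ_p+λ₂ = 0.313242·0.163 + -0.030576 = 0.020482 ≈ 0.0205


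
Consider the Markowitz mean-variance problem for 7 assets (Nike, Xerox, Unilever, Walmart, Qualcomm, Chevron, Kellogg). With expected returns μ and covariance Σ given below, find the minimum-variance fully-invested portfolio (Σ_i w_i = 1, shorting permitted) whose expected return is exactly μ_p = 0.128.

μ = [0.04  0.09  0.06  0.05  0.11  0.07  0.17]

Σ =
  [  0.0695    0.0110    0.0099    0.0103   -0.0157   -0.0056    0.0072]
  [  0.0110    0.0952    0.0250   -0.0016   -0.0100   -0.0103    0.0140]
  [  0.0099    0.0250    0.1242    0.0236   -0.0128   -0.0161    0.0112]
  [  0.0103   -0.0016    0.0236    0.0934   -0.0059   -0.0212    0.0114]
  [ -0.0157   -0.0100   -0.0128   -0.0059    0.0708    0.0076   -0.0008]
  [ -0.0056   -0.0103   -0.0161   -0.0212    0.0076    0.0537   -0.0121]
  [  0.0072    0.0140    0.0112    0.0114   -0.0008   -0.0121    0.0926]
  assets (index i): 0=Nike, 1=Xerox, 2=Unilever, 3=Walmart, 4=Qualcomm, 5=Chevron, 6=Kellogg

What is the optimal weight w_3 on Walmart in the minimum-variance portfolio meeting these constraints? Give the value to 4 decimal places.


0.0064

p=Σ⁻¹μ = [0.6414  0.9296  0.3954  0.7536  1.7541  2.1215  1.7972]
q=Σ⁻¹𝟙 = [15.1342  10.9422  6.8095  14.2062  18.3840  29.4663  9.4047]
a=μᵀp=0.817698  b=𝟙ᵀp=8.392717  c=𝟙ᵀq=104.346968  D=ac−b²=14.886569
λ₁=(c·0.128−b)/D = (104.346968·0.128−8.392717)/14.886569 = 0.333434
λ₂=(a−b·0.128)/D = (0.817698−8.392717·0.128)/14.886569 = -0.017235
w* = 0.333434·p + -0.017235·q:
  w_0 = 0.333434·0.6414 + -0.017235·15.1342 = -0.0470  (Nike)
  w_1 = 0.333434·0.9296 + -0.017235·10.9422 = 0.1214  (Xerox)
  w_2 = 0.333434·0.3954 + -0.017235·6.8095 = 0.0145  (Unilever)
  w_3 = 0.333434·0.7536 + -0.017235·14.2062 = 0.0064  (Walmart)
  w_4 = 0.333434·1.7541 + -0.017235·18.3840 = 0.2680  (Qualcomm)
  w_5 = 0.333434·2.1215 + -0.017235·29.4663 = 0.1995  (Chevron)
  w_6 = 0.333434·1.7972 + -0.017235·9.4047 = 0.4372  (Kellogg)
Σw_i=1.0000  μᵀw=0.1280
σ²=wᵀΣw=λ₁·μ_p+λ₂ = 0.333434·0.128 + -0.017235 = 0.025445 ≈ 0.0254


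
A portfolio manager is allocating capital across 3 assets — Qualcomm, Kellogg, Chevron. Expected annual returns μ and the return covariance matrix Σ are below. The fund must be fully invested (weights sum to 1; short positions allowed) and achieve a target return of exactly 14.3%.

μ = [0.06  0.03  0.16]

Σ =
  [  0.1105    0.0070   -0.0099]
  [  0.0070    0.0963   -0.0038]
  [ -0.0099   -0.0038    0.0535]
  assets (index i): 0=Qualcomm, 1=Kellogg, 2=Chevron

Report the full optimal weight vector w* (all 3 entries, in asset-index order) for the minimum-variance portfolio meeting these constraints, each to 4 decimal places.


x=Σ⁻¹μ = [0.8027  0.3781  3.1660]
y=Σ⁻¹𝟙 = [10.2981  10.4778  21.3414]
a=μᵀx=0.566072  b=𝟙ᵀx=4.346846  c=𝟙ᵀy=42.117276  D=ac−b²=4.946341
λ₁=(c·0.143−b)/D = (42.117276·0.143−4.346846)/4.946341 = 0.338821
λ₂=(a−b·0.143)/D = (0.566072−4.346846·0.143)/4.946341 = -0.011226
w* = 0.338821·x + -0.011226·y:
  w_0 = 0.338821·0.8027 + -0.011226·10.2981 = 0.1564  (Qualcomm)
  w_1 = 0.338821·0.3781 + -0.011226·10.4778 = 0.0105  (Kellogg)
  w_2 = 0.338821·3.1660 + -0.011226·21.3414 = 0.8331  (Chevron)
Σw_i=1.0000  μᵀw=0.1430
σ²=wᵀΣw=λ₁·μ_p+λ₂ = 0.338821·0.143 + -0.011226 = 0.037226 ≈ 0.0372

0.1564  0.0105  0.8331


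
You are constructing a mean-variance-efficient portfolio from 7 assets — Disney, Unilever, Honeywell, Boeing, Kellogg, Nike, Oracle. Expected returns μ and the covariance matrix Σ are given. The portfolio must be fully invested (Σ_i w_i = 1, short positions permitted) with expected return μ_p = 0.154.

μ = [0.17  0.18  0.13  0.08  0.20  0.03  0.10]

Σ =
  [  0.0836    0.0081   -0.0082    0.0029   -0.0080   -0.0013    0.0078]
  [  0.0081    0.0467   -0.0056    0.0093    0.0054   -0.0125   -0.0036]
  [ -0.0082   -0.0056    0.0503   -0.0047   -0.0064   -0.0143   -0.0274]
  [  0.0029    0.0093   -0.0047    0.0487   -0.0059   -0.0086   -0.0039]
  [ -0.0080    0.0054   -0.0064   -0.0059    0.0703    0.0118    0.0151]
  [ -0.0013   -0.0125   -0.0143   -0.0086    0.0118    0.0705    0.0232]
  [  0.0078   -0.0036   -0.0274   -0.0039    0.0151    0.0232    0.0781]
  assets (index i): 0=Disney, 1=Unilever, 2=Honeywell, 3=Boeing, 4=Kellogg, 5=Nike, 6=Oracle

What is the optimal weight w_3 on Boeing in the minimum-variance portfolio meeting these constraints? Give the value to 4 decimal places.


0.0533

u=Σ⁻¹μ = [2.1872  3.9552  5.5962  2.0514  2.7384  1.3069  2.3924]
v=Σ⁻¹𝟙 = [12.6013  25.9718  46.9895  26.5192  11.7257  22.7401  21.5303]
a=μᵀu=2.801508  b=𝟙ᵀu=20.227690  c=𝟙ᵀv=168.077891  D=ac−b²=61.712187
λ₁=(c·0.154−b)/D = (168.077891·0.154−20.227690)/61.712187 = 0.091656
λ₂=(a−b·0.154)/D = (2.801508−20.227690·0.154)/61.712187 = -0.005081
w* = 0.091656·u + -0.005081·v:
  w_0 = 0.091656·2.1872 + -0.005081·12.6013 = 0.1364  (Disney)
  w_1 = 0.091656·3.9552 + -0.005081·25.9718 = 0.2306  (Unilever)
  w_2 = 0.091656·5.5962 + -0.005081·46.9895 = 0.2742  (Honeywell)
  w_3 = 0.091656·2.0514 + -0.005081·26.5192 = 0.0533  (Boeing)
  w_4 = 0.091656·2.7384 + -0.005081·11.7257 = 0.1914  (Kellogg)
  w_5 = 0.091656·1.3069 + -0.005081·22.7401 = 0.0042  (Nike)
  w_6 = 0.091656·2.3924 + -0.005081·21.5303 = 0.1099  (Oracle)
Σw_i=1.0000  μᵀw=0.1540
σ²=wᵀΣw=λ₁·μ_p+λ₂ = 0.091656·0.154 + -0.005081 = 0.009034 ≈ 0.0090


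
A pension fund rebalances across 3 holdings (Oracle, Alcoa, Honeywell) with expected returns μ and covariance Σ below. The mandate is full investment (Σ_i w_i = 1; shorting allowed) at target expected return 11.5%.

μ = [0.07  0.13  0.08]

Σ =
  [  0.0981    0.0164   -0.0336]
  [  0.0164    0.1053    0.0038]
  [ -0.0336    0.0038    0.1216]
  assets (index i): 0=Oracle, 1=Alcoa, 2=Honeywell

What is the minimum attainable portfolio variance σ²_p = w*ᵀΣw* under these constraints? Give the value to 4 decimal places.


p=Σ⁻¹μ = [0.8258  1.0752  0.8525]
q=Σ⁻¹𝟙 = [12.9840  7.0562  11.5909]
a=μᵀp=0.265778  b=𝟙ᵀp=2.753455  c=𝟙ᵀq=31.631069  D=ac−b²=0.825330
λ₁=(c·0.115−b)/D = (31.631069·0.115−2.753455)/0.825330 = 1.071230
λ₂=(a−b·0.115)/D = (0.265778−2.753455·0.115)/0.825330 = -0.061635
w* = 1.071230·p + -0.061635·q:
  w_0 = 1.071230·0.8258 + -0.061635·12.9840 = 0.0843  (Oracle)
  w_1 = 1.071230·1.0752 + -0.061635·7.0562 = 0.7169  (Alcoa)
  w_2 = 1.071230·0.8525 + -0.061635·11.5909 = 0.1988  (Honeywell)
Σw_i=1.0000  μᵀw=0.1150
σ²=wᵀΣw=λ₁·μ_p+λ₂ = 1.071230·0.115 + -0.061635 = 0.061556 ≈ 0.0616

0.0616


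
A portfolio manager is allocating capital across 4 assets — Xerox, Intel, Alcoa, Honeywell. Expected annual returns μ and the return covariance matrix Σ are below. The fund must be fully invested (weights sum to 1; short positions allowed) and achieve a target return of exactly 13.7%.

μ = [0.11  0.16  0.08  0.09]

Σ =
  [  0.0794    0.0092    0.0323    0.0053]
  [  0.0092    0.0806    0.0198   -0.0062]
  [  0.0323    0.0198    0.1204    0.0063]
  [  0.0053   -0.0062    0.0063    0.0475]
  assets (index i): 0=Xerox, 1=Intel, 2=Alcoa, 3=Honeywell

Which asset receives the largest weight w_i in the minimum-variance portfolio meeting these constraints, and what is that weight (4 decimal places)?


x=Σ⁻¹μ = [1.0349  2.0386  -0.0558  2.0528]
y=Σ⁻¹𝟙 = [8.5762  12.3676  2.8548  21.3314]
a=μᵀx=0.620295  b=𝟙ᵀx=5.070406  c=𝟙ᵀy=45.129993  D=ac−b²=2.284895
λ₁=(c·0.137−b)/D = (45.129993·0.137−5.070406)/2.284895 = 0.486851
λ₂=(a−b·0.137)/D = (0.620295−5.070406·0.137)/2.284895 = -0.032540
w* = 0.486851·x + -0.032540·y:
  w_0 = 0.486851·1.0349 + -0.032540·8.5762 = 0.2248  (Xerox)
  w_1 = 0.486851·2.0386 + -0.032540·12.3676 = 0.5901  (Intel)
  w_2 = 0.486851·-0.0558 + -0.032540·2.8548 = -0.1201  (Alcoa)
  w_3 = 0.486851·2.0528 + -0.032540·21.3314 = 0.3053  (Honeywell)
Σw_i=1.0000  μᵀw=0.1370
σ²=wᵀΣw=λ₁·μ_p+λ₂ = 0.486851·0.137 + -0.032540 = 0.034159 ≈ 0.0342

Intel (0.5901)


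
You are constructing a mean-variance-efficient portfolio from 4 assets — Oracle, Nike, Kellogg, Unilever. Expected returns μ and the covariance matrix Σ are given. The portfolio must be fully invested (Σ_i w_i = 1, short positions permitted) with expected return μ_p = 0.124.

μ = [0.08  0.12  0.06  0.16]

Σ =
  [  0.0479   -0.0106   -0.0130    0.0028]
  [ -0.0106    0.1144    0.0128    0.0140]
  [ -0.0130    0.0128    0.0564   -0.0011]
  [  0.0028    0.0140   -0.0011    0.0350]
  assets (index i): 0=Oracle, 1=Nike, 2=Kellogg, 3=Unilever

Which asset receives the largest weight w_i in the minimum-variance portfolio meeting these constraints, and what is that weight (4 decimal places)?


p=Σ⁻¹μ = [1.9417  0.5449  1.4705  4.2443]
q=Σ⁻¹𝟙 = [26.9447  5.5993  23.1561  24.9039]
a=μᵀp=0.988052  b=𝟙ᵀp=8.201482  c=𝟙ᵀq=80.604006  D=ac−b²=12.376678
λ₁=(c·0.124−b)/D = (80.604006·0.124−8.201482)/12.376678 = 0.144903
λ₂=(a−b·0.124)/D = (0.988052−8.201482·0.124)/12.376678 = -0.002338
w* = 0.144903·p + -0.002338·q:
  w_0 = 0.144903·1.9417 + -0.002338·26.9447 = 0.2184  (Oracle)
  w_1 = 0.144903·0.5449 + -0.002338·5.5993 = 0.0659  (Nike)
  w_2 = 0.144903·1.4705 + -0.002338·23.1561 = 0.1590  (Kellogg)
  w_3 = 0.144903·4.2443 + -0.002338·24.9039 = 0.5568  (Unilever)
Σw_i=1.0000  μᵀw=0.1240
σ²=wᵀΣw=λ₁·μ_p+λ₂ = 0.144903·0.124 + -0.002338 = 0.015630 ≈ 0.0156

Unilever (0.5568)


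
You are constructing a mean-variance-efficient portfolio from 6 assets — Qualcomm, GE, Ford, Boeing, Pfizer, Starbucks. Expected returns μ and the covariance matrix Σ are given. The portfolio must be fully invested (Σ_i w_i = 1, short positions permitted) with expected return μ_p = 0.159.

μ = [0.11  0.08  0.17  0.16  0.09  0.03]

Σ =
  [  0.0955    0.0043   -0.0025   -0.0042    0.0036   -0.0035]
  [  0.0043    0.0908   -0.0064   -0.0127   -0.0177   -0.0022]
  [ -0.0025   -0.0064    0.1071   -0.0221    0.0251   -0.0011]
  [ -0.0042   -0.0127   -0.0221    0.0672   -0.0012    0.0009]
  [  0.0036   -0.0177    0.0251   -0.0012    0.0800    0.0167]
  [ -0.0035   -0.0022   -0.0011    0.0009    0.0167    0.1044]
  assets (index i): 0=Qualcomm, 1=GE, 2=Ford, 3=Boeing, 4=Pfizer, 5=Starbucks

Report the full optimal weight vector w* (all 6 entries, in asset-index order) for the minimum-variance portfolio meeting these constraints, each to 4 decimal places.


0.1311  0.1161  0.3489  0.4899  0.0029  -0.0889

x=Σ⁻¹μ = [1.2756  1.6191  2.2764  3.5248  0.7136  0.2437]
y=Σ⁻¹𝟙 = [11.0039  16.8396  13.0736  23.1171  10.1776  8.6127]
a=μᵀx=1.292338  b=𝟙ᵀx=9.653210  c=𝟙ᵀy=82.824498  D=ac−b²=13.852806
λ₁=(c·0.159−b)/D = (82.824498·0.159−9.653210)/13.852806 = 0.253803
λ₂=(a−b·0.159)/D = (1.292338−9.653210·0.159)/13.852806 = -0.017507
w* = 0.253803·x + -0.017507·y:
  w_0 = 0.253803·1.2756 + -0.017507·11.0039 = 0.1311  (Qualcomm)
  w_1 = 0.253803·1.6191 + -0.017507·16.8396 = 0.1161  (GE)
  w_2 = 0.253803·2.2764 + -0.017507·13.0736 = 0.3489  (Ford)
  w_3 = 0.253803·3.5248 + -0.017507·23.1171 = 0.4899  (Boeing)
  w_4 = 0.253803·0.7136 + -0.017507·10.1776 = 0.0029  (Pfizer)
  w_5 = 0.253803·0.2437 + -0.017507·8.6127 = -0.0889  (Starbucks)
Σw_i=1.0000  μᵀw=0.1590
σ²=wᵀΣw=λ₁·μ_p+λ₂ = 0.253803·0.159 + -0.017507 = 0.022848 ≈ 0.0228


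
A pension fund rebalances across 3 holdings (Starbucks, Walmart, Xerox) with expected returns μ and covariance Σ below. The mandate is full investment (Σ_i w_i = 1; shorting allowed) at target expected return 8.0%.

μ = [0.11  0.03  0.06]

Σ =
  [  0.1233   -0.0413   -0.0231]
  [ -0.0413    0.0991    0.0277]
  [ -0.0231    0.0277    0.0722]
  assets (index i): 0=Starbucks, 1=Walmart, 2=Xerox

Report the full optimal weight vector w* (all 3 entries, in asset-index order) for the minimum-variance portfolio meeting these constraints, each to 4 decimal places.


x=Σ⁻¹μ = [1.2667  0.5433  1.0278]
y=Σ⁻¹𝟙 = [14.8623  12.4156  13.8422]
a=μᵀx=0.217306  b=𝟙ᵀx=2.837849  c=𝟙ᵀy=41.120042  D=ac−b²=0.882231
λ₁=(c·0.080−b)/D = (41.120042·0.080−2.837849)/0.882231 = 0.512059
λ₂=(a−b·0.080)/D = (0.217306−2.837849·0.080)/0.882231 = -0.011020
w* = 0.512059·x + -0.011020·y:
  w_0 = 0.512059·1.2667 + -0.011020·14.8623 = 0.4848  (Starbucks)
  w_1 = 0.512059·0.5433 + -0.011020·12.4156 = 0.1414  (Walmart)
  w_2 = 0.512059·1.0278 + -0.011020·13.8422 = 0.3738  (Xerox)
Σw_i=1.0000  μᵀw=0.0800
σ²=wᵀΣw=λ₁·μ_p+λ₂ = 0.512059·0.080 + -0.011020 = 0.029945 ≈ 0.0299

0.4848  0.1414  0.3738


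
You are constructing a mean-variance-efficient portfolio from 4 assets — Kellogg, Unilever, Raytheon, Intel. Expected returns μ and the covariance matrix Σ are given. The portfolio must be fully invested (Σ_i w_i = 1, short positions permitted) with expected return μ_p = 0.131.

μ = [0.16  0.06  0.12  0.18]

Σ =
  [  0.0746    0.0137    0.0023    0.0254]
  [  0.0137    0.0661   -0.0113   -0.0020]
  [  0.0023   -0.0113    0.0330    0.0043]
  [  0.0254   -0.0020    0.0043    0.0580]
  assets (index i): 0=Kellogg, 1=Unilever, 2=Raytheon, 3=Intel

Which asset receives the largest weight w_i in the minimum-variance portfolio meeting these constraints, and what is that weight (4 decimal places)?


Raytheon (0.4383)

p=Σ⁻¹μ = [0.9259  1.4298  3.7396  2.4700]
q=Σ⁻¹𝟙 = [3.8481  20.7916  35.3757  13.6504]
a=μᵀp=1.127290  b=𝟙ᵀp=8.565359  c=𝟙ᵀq=73.665886  D=ac−b²=9.677424
λ₁=(c·0.131−b)/D = (73.665886·0.131−8.565359)/9.677424 = 0.112103
λ₂=(a−b·0.131)/D = (1.127290−8.565359·0.131)/9.677424 = 0.000540
w* = 0.112103·p + 0.000540·q:
  w_0 = 0.112103·0.9259 + 0.000540·3.8481 = 0.1059  (Kellogg)
  w_1 = 0.112103·1.4298 + 0.000540·20.7916 = 0.1715  (Unilever)
  w_2 = 0.112103·3.7396 + 0.000540·35.3757 = 0.4383  (Raytheon)
  w_3 = 0.112103·2.4700 + 0.000540·13.6504 = 0.2843  (Intel)
Σw_i=1.0000  μᵀw=0.1310
σ²=wᵀΣw=λ₁·μ_p+λ₂ = 0.112103·0.131 + 0.000540 = 0.015226 ≈ 0.0152


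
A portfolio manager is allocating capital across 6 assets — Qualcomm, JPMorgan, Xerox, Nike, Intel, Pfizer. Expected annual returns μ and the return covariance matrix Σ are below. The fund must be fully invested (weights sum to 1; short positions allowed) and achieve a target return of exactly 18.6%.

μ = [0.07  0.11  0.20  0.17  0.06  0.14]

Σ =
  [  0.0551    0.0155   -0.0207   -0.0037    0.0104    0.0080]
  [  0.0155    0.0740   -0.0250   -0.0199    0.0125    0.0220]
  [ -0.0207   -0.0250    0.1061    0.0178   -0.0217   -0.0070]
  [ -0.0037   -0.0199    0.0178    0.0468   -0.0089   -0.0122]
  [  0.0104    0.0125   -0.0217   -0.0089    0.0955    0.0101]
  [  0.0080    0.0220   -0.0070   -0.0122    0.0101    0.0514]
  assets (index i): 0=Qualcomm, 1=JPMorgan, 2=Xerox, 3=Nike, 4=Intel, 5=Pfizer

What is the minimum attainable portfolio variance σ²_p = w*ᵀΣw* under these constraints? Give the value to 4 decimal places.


x=Σ⁻¹μ = [1.2133  2.2774  2.2211  4.7491  0.8467  2.8234]
y=Σ⁻¹𝟙 = [16.6180  16.3276  14.7491  30.5198  10.9235  16.9865]
a=μᵀx=2.033085  b=𝟙ᵀx=14.131007  c=𝟙ᵀy=106.124575  D=ac−b²=16.074907
λ₁=(c·0.186−b)/D = (106.124575·0.186−14.131007)/16.074907 = 0.348877
λ₂=(a−b·0.186)/D = (2.033085−14.131007·0.186)/16.074907 = -0.037032
w* = 0.348877·x + -0.037032·y:
  w_0 = 0.348877·1.2133 + -0.037032·16.6180 = -0.1921  (Qualcomm)
  w_1 = 0.348877·2.2774 + -0.037032·16.3276 = 0.1899  (JPMorgan)
  w_2 = 0.348877·2.2211 + -0.037032·14.7491 = 0.2287  (Xerox)
  w_3 = 0.348877·4.7491 + -0.037032·30.5198 = 0.5266  (Nike)
  w_4 = 0.348877·0.8467 + -0.037032·10.9235 = -0.1091  (Intel)
  w_5 = 0.348877·2.8234 + -0.037032·16.9865 = 0.3560  (Pfizer)
Σw_i=1.0000  μᵀw=0.1860
σ²=wᵀΣw=λ₁·μ_p+λ₂ = 0.348877·0.186 + -0.037032 = 0.027859 ≈ 0.0279

0.0279


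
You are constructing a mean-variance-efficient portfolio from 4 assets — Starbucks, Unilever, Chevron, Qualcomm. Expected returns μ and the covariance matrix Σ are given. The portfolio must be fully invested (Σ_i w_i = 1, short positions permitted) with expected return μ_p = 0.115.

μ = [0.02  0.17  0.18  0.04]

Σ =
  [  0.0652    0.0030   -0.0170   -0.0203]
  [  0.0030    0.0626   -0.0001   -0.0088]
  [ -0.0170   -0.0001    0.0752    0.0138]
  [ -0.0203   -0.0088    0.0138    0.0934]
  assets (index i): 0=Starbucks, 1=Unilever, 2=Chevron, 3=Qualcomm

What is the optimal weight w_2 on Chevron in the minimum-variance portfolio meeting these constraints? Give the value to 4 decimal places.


0.2853

g=Σ⁻¹μ = [1.0049  2.7463  2.5268  0.5321]
h=Σ⁻¹𝟙 = [23.3710  16.9949  15.8426  15.0467]
a=μᵀg=0.963080  b=𝟙ᵀg=6.810086  c=𝟙ᵀh=71.255113  D=ac−b²=22.247101
λ₁=(c·0.115−b)/D = (71.255113·0.115−6.810086)/22.247101 = 0.062222
λ₂=(a−b·0.115)/D = (0.963080−6.810086·0.115)/22.247101 = 0.008087
w* = 0.062222·g + 0.008087·h:
  w_0 = 0.062222·1.0049 + 0.008087·23.3710 = 0.2515  (Starbucks)
  w_1 = 0.062222·2.7463 + 0.008087·16.9949 = 0.3083  (Unilever)
  w_2 = 0.062222·2.5268 + 0.008087·15.8426 = 0.2853  (Chevron)
  w_3 = 0.062222·0.5321 + 0.008087·15.0467 = 0.1548  (Qualcomm)
Σw_i=1.0000  μᵀw=0.1150
σ²=wᵀΣw=λ₁·μ_p+λ₂ = 0.062222·0.115 + 0.008087 = 0.015243 ≈ 0.0152


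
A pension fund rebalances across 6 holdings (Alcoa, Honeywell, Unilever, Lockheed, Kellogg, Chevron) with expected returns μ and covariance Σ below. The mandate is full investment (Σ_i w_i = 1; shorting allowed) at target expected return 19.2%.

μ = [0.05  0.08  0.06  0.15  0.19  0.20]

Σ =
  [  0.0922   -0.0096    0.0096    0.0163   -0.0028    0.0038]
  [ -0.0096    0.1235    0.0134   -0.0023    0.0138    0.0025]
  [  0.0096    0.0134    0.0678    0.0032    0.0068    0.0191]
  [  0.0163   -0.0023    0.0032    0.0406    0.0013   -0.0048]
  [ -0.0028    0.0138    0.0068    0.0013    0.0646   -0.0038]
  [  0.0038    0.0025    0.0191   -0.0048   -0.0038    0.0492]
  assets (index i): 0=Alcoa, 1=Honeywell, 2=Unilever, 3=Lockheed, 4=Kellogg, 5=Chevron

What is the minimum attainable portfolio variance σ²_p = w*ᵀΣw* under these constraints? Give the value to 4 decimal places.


g=Σ⁻¹μ = [-0.1922  0.3781  -1.1497  4.3943  3.1895  5.1821]
h=Σ⁻¹𝟙 = [6.4086  6.5445  3.8750  24.1922  14.7290  21.4912]
a=μᵀg=2.253218  b=𝟙ᵀg=11.802073  c=𝟙ᵀh=77.240526  D=ac−b²=34.750814
λ₁=(c·0.192−b)/D = (77.240526·0.192−11.802073)/34.750814 = 0.087138
λ₂=(a−b·0.192)/D = (2.253218−11.802073·0.192)/34.750814 = -0.000368
w* = 0.087138·g + -0.000368·h:
  w_0 = 0.087138·-0.1922 + -0.000368·6.4086 = -0.0191  (Alcoa)
  w_1 = 0.087138·0.3781 + -0.000368·6.5445 = 0.0305  (Honeywell)
  w_2 = 0.087138·-1.1497 + -0.000368·3.8750 = -0.1016  (Unilever)
  w_3 = 0.087138·4.3943 + -0.000368·24.1922 = 0.3740  (Lockheed)
  w_4 = 0.087138·3.1895 + -0.000368·14.7290 = 0.2725  (Kellogg)
  w_5 = 0.087138·5.1821 + -0.000368·21.4912 = 0.4436  (Chevron)
Σw_i=1.0000  μᵀw=0.1920
σ²=wᵀΣw=λ₁·μ_p+λ₂ = 0.087138·0.192 + -0.000368 = 0.016363 ≈ 0.0164

0.0164


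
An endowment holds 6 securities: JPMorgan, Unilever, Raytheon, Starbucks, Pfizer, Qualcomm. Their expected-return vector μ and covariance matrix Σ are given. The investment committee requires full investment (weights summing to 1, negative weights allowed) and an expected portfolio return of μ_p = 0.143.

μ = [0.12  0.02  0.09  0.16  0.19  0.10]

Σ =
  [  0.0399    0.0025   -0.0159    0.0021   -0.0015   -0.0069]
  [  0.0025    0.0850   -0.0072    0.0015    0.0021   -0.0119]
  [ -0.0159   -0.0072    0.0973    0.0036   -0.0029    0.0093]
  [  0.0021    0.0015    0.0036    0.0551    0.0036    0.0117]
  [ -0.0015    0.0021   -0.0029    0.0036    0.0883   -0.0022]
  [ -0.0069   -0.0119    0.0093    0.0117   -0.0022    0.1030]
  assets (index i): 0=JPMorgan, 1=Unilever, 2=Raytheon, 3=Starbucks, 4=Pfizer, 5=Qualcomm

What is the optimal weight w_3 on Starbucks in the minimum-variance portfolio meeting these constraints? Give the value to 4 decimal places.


0.2489

u=Σ⁻¹μ = [3.6792  0.2803  1.4396  2.3278  2.1824  0.9019]
v=Σ⁻¹𝟙 = [32.0084  13.1240  15.3351  12.5005  11.8202  10.8171]
a=μᵀu=1.453976  b=𝟙ᵀu=10.811269  c=𝟙ᵀv=95.605313  D=ac−b²=22.124290
λ₁=(c·0.143−b)/D = (95.605313·0.143−10.811269)/22.124290 = 0.129283
λ₂=(a−b·0.143)/D = (1.453976−10.811269·0.143)/22.124290 = -0.004160
w* = 0.129283·u + -0.004160·v:
  w_0 = 0.129283·3.6792 + -0.004160·32.0084 = 0.3425  (JPMorgan)
  w_1 = 0.129283·0.2803 + -0.004160·13.1240 = -0.0184  (Unilever)
  w_2 = 0.129283·1.4396 + -0.004160·15.3351 = 0.1223  (Raytheon)
  w_3 = 0.129283·2.3278 + -0.004160·12.5005 = 0.2489  (Starbucks)
  w_4 = 0.129283·2.1824 + -0.004160·11.8202 = 0.2330  (Pfizer)
  w_5 = 0.129283·0.9019 + -0.004160·10.8171 = 0.0716  (Qualcomm)
Σw_i=1.0000  μᵀw=0.1430
σ²=wᵀΣw=λ₁·μ_p+λ₂ = 0.129283·0.143 + -0.004160 = 0.014328 ≈ 0.0143


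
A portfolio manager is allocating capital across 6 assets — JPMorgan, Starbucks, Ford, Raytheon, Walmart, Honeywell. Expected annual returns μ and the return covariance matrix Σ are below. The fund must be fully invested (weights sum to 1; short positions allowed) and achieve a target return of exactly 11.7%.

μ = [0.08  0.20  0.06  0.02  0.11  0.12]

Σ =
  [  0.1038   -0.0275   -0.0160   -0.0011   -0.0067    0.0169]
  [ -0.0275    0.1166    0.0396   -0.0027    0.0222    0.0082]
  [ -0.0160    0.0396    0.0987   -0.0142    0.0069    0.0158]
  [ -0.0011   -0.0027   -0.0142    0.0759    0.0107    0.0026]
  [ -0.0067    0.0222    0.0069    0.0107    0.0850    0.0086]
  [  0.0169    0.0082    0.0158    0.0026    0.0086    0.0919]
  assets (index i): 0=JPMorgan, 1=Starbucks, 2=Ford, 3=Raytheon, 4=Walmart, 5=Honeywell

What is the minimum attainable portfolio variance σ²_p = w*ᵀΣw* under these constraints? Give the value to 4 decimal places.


g=Σ⁻¹μ = [1.1469  1.8093  -0.1018  0.1815  0.8094  0.8701]
h=Σ⁻¹𝟙 = [12.8002  6.5798  10.2535  14.2237  7.9230  5.0337]
a=μᵀg=0.644557  b=𝟙ᵀg=4.715236  c=𝟙ᵀh=56.813940  D=ac−b²=14.386383
λ₁=(c·0.117−b)/D = (56.813940·0.117−4.715236)/14.386383 = 0.134293
λ₂=(a−b·0.117)/D = (0.644557−4.715236·0.117)/14.386383 = 0.006456
w* = 0.134293·g + 0.006456·h:
  w_0 = 0.134293·1.1469 + 0.006456·12.8002 = 0.2366  (JPMorgan)
  w_1 = 0.134293·1.8093 + 0.006456·6.5798 = 0.2854  (Starbucks)
  w_2 = 0.134293·-0.1018 + 0.006456·10.2535 = 0.0525  (Ford)
  w_3 = 0.134293·0.1815 + 0.006456·14.2237 = 0.1162  (Raytheon)
  w_4 = 0.134293·0.8094 + 0.006456·7.9230 = 0.1598  (Walmart)
  w_5 = 0.134293·0.8701 + 0.006456·5.0337 = 0.1493  (Honeywell)
Σw_i=1.0000  μᵀw=0.1170
σ²=wᵀΣw=λ₁·μ_p+λ₂ = 0.134293·0.117 + 0.006456 = 0.022168 ≈ 0.0222

0.0222


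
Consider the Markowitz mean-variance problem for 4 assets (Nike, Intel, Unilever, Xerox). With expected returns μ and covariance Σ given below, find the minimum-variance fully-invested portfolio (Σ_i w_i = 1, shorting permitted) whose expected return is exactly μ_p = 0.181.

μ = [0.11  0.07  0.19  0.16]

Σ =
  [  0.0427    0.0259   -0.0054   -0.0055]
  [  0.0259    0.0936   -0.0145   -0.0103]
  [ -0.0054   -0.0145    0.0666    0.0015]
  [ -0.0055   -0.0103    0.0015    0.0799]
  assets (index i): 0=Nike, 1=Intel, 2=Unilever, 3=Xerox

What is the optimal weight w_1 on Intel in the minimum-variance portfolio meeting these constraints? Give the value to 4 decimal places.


p=Σ⁻¹μ = [2.8412  0.7004  3.1855  2.2286]
q=Σ⁻¹𝟙 = [22.1841  9.0383  18.4468  14.8615]
a=μᵀp=1.323377  b=𝟙ᵀp=8.955665  c=𝟙ᵀq=64.530696  D=ac−b²=5.194477
λ₁=(c·0.181−b)/D = (64.530696·0.181−8.955665)/5.194477 = 0.524478
λ₂=(a−b·0.181)/D = (1.323377−8.955665·0.181)/5.194477 = -0.057291
w* = 0.524478·p + -0.057291·q:
  w_0 = 0.524478·2.8412 + -0.057291·22.1841 = 0.2192  (Nike)
  w_1 = 0.524478·0.7004 + -0.057291·9.0383 = -0.1505  (Intel)
  w_2 = 0.524478·3.1855 + -0.057291·18.4468 = 0.6139  (Unilever)
  w_3 = 0.524478·2.2286 + -0.057291·14.8615 = 0.3174  (Xerox)
Σw_i=1.0000  μᵀw=0.1810
σ²=wᵀΣw=λ₁·μ_p+λ₂ = 0.524478·0.181 + -0.057291 = 0.037639 ≈ 0.0376

-0.1505


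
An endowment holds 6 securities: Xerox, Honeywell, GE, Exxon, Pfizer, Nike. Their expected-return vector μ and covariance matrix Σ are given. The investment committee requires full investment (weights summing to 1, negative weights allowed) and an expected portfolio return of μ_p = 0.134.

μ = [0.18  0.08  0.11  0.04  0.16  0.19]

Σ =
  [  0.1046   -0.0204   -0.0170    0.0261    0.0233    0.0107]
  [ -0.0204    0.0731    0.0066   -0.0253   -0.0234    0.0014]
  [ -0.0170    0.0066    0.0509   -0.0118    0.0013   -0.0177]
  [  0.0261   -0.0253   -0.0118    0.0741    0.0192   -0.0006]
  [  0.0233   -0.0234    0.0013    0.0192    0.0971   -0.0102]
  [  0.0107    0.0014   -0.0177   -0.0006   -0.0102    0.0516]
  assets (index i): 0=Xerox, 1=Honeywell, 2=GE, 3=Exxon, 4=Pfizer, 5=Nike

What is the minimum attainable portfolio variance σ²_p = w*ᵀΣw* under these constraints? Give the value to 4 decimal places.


0.0080

u=Σ⁻¹μ = [1.6193  2.0077  4.4047  0.8645  2.0615  5.2204]
v=Σ⁻¹𝟙 = [8.5349  23.6469  35.0397  21.1255  12.6362  31.7314]
a=μᵀu=2.292914  b=𝟙ᵀu=16.178168  c=𝟙ᵀv=132.714534  D=ac−b²=42.569914
λ₁=(c·0.134−b)/D = (132.714534·0.134−16.178168)/42.569914 = 0.037716
λ₂=(a−b·0.134)/D = (2.292914−16.178168·0.134)/42.569914 = 0.002937
w* = 0.037716·u + 0.002937·v:
  w_0 = 0.037716·1.6193 + 0.002937·8.5349 = 0.0861  (Xerox)
  w_1 = 0.037716·2.0077 + 0.002937·23.6469 = 0.1452  (Honeywell)
  w_2 = 0.037716·4.4047 + 0.002937·35.0397 = 0.2691  (GE)
  w_3 = 0.037716·0.8645 + 0.002937·21.1255 = 0.0947  (Exxon)
  w_4 = 0.037716·2.0615 + 0.002937·12.6362 = 0.1149  (Pfizer)
  w_5 = 0.037716·5.2204 + 0.002937·31.7314 = 0.2901  (Nike)
Σw_i=1.0000  μᵀw=0.1340
σ²=wᵀΣw=λ₁·μ_p+λ₂ = 0.037716·0.134 + 0.002937 = 0.007991 ≈ 0.0080


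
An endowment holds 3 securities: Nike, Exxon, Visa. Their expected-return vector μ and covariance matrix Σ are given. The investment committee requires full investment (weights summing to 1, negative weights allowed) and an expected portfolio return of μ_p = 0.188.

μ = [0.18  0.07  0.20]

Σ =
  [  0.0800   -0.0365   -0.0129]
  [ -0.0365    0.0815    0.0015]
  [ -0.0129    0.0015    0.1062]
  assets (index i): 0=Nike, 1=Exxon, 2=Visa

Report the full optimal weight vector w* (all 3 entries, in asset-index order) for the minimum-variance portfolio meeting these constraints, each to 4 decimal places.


p=Σ⁻¹μ = [3.7631  2.5018  2.3050]
q=Σ⁻¹𝟙 = [25.0768  23.2773  12.1335]
a=μᵀp=1.313490  b=𝟙ᵀp=8.569934  c=𝟙ᵀq=60.487624  D=ac−b²=6.006136
λ₁=(c·0.188−b)/D = (60.487624·0.188−8.569934)/6.006136 = 0.466479
λ₂=(a−b·0.188)/D = (1.313490−8.569934·0.188)/6.006136 = -0.049559
w* = 0.466479·p + -0.049559·q:
  w_0 = 0.466479·3.7631 + -0.049559·25.0768 = 0.5126  (Nike)
  w_1 = 0.466479·2.5018 + -0.049559·23.2773 = 0.0134  (Exxon)
  w_2 = 0.466479·2.3050 + -0.049559·12.1335 = 0.4739  (Visa)
Σw_i=1.0000  μᵀw=0.1880
σ²=wᵀΣw=λ₁·μ_p+λ₂ = 0.466479·0.188 + -0.049559 = 0.038139 ≈ 0.0381

0.5126  0.0134  0.4739


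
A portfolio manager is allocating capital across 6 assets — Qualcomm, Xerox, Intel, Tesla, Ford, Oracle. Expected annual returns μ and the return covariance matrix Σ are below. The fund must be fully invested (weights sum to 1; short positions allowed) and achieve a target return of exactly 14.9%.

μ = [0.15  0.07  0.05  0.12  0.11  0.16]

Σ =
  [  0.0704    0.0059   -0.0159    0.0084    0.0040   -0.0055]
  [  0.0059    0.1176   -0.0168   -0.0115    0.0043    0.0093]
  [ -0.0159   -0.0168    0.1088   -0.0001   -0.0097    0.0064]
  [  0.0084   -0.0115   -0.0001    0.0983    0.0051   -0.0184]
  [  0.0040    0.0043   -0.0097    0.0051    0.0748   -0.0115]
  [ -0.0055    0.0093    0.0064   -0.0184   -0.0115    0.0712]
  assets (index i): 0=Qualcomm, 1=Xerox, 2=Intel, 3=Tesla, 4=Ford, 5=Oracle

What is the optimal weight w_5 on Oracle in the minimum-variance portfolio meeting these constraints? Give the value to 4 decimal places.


p=Σ⁻¹μ = [2.2286  0.4546  0.8412  1.5482  1.7859  2.9729]
q=Σ⁻¹𝟙 = [15.5002  8.7747  13.1271  12.5731  15.7573  18.7105]
a=μᵀp=1.266065  b=𝟙ᵀp=9.831365  c=𝟙ᵀq=84.442876  D=ac−b²=10.254463
λ₁=(c·0.149−b)/D = (84.442876·0.149−9.831365)/10.254463 = 0.268237
λ₂=(a−b·0.149)/D = (1.266065−9.831365·0.149)/10.254463 = -0.019387
w* = 0.268237·p + -0.019387·q:
  w_0 = 0.268237·2.2286 + -0.019387·15.5002 = 0.2973  (Qualcomm)
  w_1 = 0.268237·0.4546 + -0.019387·8.7747 = -0.0482  (Xerox)
  w_2 = 0.268237·0.8412 + -0.019387·13.1271 = -0.0289  (Intel)
  w_3 = 0.268237·1.5482 + -0.019387·12.5731 = 0.1715  (Tesla)
  w_4 = 0.268237·1.7859 + -0.019387·15.7573 = 0.1735  (Ford)
  w_5 = 0.268237·2.9729 + -0.019387·18.7105 = 0.4347  (Oracle)
Σw_i=1.0000  μᵀw=0.1490
σ²=wᵀΣw=λ₁·μ_p+λ₂ = 0.268237·0.149 + -0.019387 = 0.020580 ≈ 0.0206

0.4347


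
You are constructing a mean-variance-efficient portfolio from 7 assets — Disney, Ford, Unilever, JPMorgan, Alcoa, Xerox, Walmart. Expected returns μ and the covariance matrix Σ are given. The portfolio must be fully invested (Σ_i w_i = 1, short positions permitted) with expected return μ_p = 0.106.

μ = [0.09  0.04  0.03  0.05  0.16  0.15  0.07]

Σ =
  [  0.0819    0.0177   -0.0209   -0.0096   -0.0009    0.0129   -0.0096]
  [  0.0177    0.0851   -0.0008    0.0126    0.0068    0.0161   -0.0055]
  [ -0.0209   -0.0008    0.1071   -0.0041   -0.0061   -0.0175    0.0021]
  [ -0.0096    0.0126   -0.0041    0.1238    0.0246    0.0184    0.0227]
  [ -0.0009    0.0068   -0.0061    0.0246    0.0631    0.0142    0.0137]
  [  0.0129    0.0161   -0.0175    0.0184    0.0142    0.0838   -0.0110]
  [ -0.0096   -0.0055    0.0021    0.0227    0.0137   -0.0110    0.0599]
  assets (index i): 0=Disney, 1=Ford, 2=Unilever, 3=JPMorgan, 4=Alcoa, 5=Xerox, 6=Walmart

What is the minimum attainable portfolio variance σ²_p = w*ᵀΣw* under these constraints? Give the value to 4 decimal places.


0.0146

p=Σ⁻¹μ = [1.2128  -0.1279  0.8757  -0.3726  2.1351  1.6995  1.2855]
q=Σ⁻¹𝟙 = [15.1317  6.6618  14.5055  2.0755  9.2849  11.7486  18.4701]
a=μᵀp=0.798198  b=𝟙ᵀp=6.708041  c=𝟙ᵀq=77.878117  D=ac−b²=17.164321
λ₁=(c·0.106−b)/D = (77.878117·0.106−6.708041)/17.164321 = 0.090131
λ₂=(a−b·0.106)/D = (0.798198−6.708041·0.106)/17.164321 = 0.005077
w* = 0.090131·p + 0.005077·q:
  w_0 = 0.090131·1.2128 + 0.005077·15.1317 = 0.1861  (Disney)
  w_1 = 0.090131·-0.1279 + 0.005077·6.6618 = 0.0223  (Ford)
  w_2 = 0.090131·0.8757 + 0.005077·14.5055 = 0.1526  (Unilever)
  w_3 = 0.090131·-0.3726 + 0.005077·2.0755 = -0.0230  (JPMorgan)
  w_4 = 0.090131·2.1351 + 0.005077·9.2849 = 0.2396  (Alcoa)
  w_5 = 0.090131·1.6995 + 0.005077·11.7486 = 0.2128  (Xerox)
  w_6 = 0.090131·1.2855 + 0.005077·18.4701 = 0.2096  (Walmart)
Σw_i=1.0000  μᵀw=0.1060
σ²=wᵀΣw=λ₁·μ_p+λ₂ = 0.090131·0.106 + 0.005077 = 0.014631 ≈ 0.0146


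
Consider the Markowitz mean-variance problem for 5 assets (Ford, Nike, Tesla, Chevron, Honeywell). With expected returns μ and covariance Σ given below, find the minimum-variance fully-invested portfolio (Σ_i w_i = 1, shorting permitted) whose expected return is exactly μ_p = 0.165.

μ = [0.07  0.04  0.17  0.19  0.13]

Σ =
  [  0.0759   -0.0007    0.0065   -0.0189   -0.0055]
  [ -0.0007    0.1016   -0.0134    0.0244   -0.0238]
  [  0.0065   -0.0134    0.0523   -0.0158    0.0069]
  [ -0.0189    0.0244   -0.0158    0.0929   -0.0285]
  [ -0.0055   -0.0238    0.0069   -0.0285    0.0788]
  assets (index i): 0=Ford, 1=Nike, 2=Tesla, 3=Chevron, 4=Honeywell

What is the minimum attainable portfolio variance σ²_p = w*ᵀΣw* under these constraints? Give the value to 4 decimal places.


0.0154

g=Σ⁻¹μ = [1.7582  0.7211  3.9708  3.8162  3.0228]
h=Σ⁻¹𝟙 = [18.5973  13.3544  23.8467  22.4783  24.0636]
a=μᵀg=1.944988  b=𝟙ᵀg=13.289064  c=𝟙ᵀh=102.340236  D=ac−b²=22.451323
λ₁=(c·0.165−b)/D = (102.340236·0.165−13.289064)/22.451323 = 0.160217
λ₂=(a−b·0.165)/D = (1.944988−13.289064·0.165)/22.451323 = -0.011033
w* = 0.160217·g + -0.011033·h:
  w_0 = 0.160217·1.7582 + -0.011033·18.5973 = 0.0765  (Ford)
  w_1 = 0.160217·0.7211 + -0.011033·13.3544 = -0.0318  (Nike)
  w_2 = 0.160217·3.9708 + -0.011033·23.8467 = 0.3731  (Tesla)
  w_3 = 0.160217·3.8162 + -0.011033·22.4783 = 0.3634  (Chevron)
  w_4 = 0.160217·3.0228 + -0.011033·24.0636 = 0.2188  (Honeywell)
Σw_i=1.0000  μᵀw=0.1650
σ²=wᵀΣw=λ₁·μ_p+λ₂ = 0.160217·0.165 + -0.011033 = 0.015403 ≈ 0.0154


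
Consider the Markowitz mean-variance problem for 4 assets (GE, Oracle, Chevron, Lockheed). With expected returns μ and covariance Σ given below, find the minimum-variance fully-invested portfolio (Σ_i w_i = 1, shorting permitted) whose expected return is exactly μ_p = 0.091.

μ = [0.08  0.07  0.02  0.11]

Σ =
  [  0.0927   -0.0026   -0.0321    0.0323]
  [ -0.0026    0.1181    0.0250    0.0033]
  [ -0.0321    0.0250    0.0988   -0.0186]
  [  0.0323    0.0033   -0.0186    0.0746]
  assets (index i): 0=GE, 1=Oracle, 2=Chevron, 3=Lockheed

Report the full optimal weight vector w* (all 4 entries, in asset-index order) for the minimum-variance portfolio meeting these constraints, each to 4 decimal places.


0.1589  0.1813  0.0776  0.5823

u=Σ⁻¹μ = [0.5968  0.4564  0.5309  1.3283]
v=Σ⁻¹𝟙 = [12.0235  5.2520  14.8980  11.6811]
a=μᵀu=0.236423  b=𝟙ᵀu=2.912407  c=𝟙ᵀv=43.854679  D=ac−b²=1.886132
λ₁=(c·0.091−b)/D = (43.854679·0.091−2.912407)/1.886132 = 0.571736
λ₂=(a−b·0.091)/D = (0.236423−2.912407·0.091)/1.886132 = -0.015167
w* = 0.571736·u + -0.015167·v:
  w_0 = 0.571736·0.5968 + -0.015167·12.0235 = 0.1589  (GE)
  w_1 = 0.571736·0.4564 + -0.015167·5.2520 = 0.1813  (Oracle)
  w_2 = 0.571736·0.5309 + -0.015167·14.8980 = 0.0776  (Chevron)
  w_3 = 0.571736·1.3283 + -0.015167·11.6811 = 0.5823  (Lockheed)
Σw_i=1.0000  μᵀw=0.0910
σ²=wᵀΣw=λ₁·μ_p+λ₂ = 0.571736·0.091 + -0.015167 = 0.036861 ≈ 0.0369


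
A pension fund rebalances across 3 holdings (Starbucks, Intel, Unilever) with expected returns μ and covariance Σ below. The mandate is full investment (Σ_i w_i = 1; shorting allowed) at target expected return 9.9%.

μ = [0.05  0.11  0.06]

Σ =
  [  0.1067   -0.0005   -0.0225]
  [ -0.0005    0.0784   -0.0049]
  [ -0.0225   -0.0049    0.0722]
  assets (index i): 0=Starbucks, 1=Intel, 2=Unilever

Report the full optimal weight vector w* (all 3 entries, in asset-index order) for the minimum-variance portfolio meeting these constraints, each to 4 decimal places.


0.0289  0.7858  0.1853

g=Σ⁻¹μ = [0.7192  1.4799  1.1556]
h=Σ⁻¹𝟙 = [13.4426  14.0278  18.9916]
a=μᵀg=0.268083  b=𝟙ᵀg=3.354686  c=𝟙ᵀh=46.462024  D=ac−b²=1.201742
λ₁=(c·0.099−b)/D = (46.462024·0.099−3.354686)/1.201742 = 1.036041
λ₂=(a−b·0.099)/D = (0.268083−3.354686·0.099)/1.201742 = -0.053282
w* = 1.036041·g + -0.053282·h:
  w_0 = 1.036041·0.7192 + -0.053282·13.4426 = 0.0289  (Starbucks)
  w_1 = 1.036041·1.4799 + -0.053282·14.0278 = 0.7858  (Intel)
  w_2 = 1.036041·1.1556 + -0.053282·18.9916 = 0.1853  (Unilever)
Σw_i=1.0000  μᵀw=0.0990
σ²=wᵀΣw=λ₁·μ_p+λ₂ = 1.036041·0.099 + -0.053282 = 0.049286 ≈ 0.0493


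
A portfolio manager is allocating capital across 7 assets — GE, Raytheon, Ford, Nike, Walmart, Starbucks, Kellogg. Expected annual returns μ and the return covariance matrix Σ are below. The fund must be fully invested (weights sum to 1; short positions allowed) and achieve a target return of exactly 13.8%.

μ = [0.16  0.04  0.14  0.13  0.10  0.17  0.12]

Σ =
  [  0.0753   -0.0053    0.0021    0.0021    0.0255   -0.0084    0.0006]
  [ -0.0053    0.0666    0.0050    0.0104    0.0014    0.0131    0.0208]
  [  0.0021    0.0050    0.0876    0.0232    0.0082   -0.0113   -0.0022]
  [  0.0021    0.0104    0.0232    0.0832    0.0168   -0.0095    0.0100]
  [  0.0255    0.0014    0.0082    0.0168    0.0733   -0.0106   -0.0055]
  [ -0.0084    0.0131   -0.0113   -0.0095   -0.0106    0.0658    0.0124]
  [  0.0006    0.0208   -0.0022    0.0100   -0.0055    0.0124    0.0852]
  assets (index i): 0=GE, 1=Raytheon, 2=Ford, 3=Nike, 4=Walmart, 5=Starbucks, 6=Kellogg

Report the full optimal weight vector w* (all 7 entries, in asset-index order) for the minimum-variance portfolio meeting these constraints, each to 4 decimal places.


p=Σ⁻¹μ = [2.1281  -0.5263  1.6389  1.2363  0.7255  3.3525  0.9781]
q=Σ⁻¹𝟙 = [12.0579  8.0997  10.4071  7.0684  9.6663  18.1520  7.0961]
a=μᵀp=1.469461  b=𝟙ᵀp=9.533119  c=𝟙ᵀq=72.547317  D=ac−b²=15.725101
λ₁=(c·0.138−b)/D = (72.547317·0.138−9.533119)/15.725101 = 0.030423
λ₂=(a−b·0.138)/D = (1.469461−9.533119·0.138)/15.725101 = 0.009786
w* = 0.030423·p + 0.009786·q:
  w_0 = 0.030423·2.1281 + 0.009786·12.0579 = 0.1827  (GE)
  w_1 = 0.030423·-0.5263 + 0.009786·8.0997 = 0.0633  (Raytheon)
  w_2 = 0.030423·1.6389 + 0.009786·10.4071 = 0.1517  (Ford)
  w_3 = 0.030423·1.2363 + 0.009786·7.0684 = 0.1068  (Nike)
  w_4 = 0.030423·0.7255 + 0.009786·9.6663 = 0.1167  (Walmart)
  w_5 = 0.030423·3.3525 + 0.009786·18.1520 = 0.2796  (Starbucks)
  w_6 = 0.030423·0.9781 + 0.009786·7.0961 = 0.0992  (Kellogg)
Σw_i=1.0000  μᵀw=0.1380
σ²=wᵀΣw=λ₁·μ_p+λ₂ = 0.030423·0.138 + 0.009786 = 0.013985 ≈ 0.0140

0.1827  0.0633  0.1517  0.1068  0.1167  0.2796  0.0992


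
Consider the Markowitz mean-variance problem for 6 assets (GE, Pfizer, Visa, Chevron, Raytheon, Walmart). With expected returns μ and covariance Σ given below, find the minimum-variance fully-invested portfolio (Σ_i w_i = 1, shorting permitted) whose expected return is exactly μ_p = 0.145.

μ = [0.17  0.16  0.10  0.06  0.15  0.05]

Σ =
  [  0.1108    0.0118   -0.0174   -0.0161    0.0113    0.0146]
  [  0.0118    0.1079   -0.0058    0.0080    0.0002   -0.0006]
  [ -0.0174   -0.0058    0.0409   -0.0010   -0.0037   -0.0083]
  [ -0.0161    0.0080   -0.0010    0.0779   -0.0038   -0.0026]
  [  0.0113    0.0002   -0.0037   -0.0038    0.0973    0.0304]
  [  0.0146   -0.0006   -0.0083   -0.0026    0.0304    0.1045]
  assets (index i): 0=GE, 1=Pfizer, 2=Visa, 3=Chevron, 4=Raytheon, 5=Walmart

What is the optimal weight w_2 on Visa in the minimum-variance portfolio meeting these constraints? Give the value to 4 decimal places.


x=Σ⁻¹μ = [1.9675  1.3765  3.6592  1.1573  1.4616  0.1057]
y=Σ⁻¹𝟙 = [13.9195  8.4441  34.4003  15.9582  7.9197  8.4985]
a=μᵀx=1.214594  b=𝟙ᵀx=9.727785  c=𝟙ᵀy=89.140404  D=ac−b²=13.639643
λ₁=(c·0.145−b)/D = (89.140404·0.145−9.727785)/13.639643 = 0.234432
λ₂=(a−b·0.145)/D = (1.214594−9.727785·0.145)/13.639643 = -0.014365
w* = 0.234432·x + -0.014365·y:
  w_0 = 0.234432·1.9675 + -0.014365·13.9195 = 0.2613  (GE)
  w_1 = 0.234432·1.3765 + -0.014365·8.4441 = 0.2014  (Pfizer)
  w_2 = 0.234432·3.6592 + -0.014365·34.4003 = 0.3637  (Visa)
  w_3 = 0.234432·1.1573 + -0.014365·15.9582 = 0.0421  (Chevron)
  w_4 = 0.234432·1.4616 + -0.014365·7.9197 = 0.2289  (Raytheon)
  w_5 = 0.234432·0.1057 + -0.014365·8.4985 = -0.0973  (Walmart)
Σw_i=1.0000  μᵀw=0.1450
σ²=wᵀΣw=λ₁·μ_p+λ₂ = 0.234432·0.145 + -0.014365 = 0.019628 ≈ 0.0196

0.3637
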